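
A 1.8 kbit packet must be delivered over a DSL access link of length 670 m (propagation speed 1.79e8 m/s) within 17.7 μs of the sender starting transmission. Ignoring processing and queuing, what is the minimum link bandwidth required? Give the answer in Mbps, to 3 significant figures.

129 Mbps

Propagation delay = 670 / 179000000 = 3.74302 μs.
Transmission budget = 17.7 − 3.74302 = 13.957 μs.
R ≥ L / t_tx = 1800 bits / 1.3957e-05 s = 129 Mbps.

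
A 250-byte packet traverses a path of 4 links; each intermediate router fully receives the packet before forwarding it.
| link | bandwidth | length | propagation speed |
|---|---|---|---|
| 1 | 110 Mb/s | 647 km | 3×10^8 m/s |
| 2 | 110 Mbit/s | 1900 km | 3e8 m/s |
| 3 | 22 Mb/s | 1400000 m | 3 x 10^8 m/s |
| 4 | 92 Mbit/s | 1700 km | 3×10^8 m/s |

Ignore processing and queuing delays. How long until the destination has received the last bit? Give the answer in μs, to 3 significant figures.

L = 250 × 8 = 2000 bits.
Transmission delays (L/R per hop): 18.1818, 18.1818, 90.9091, 21.7391 μs; sum = 149.012 μs.
Propagation delays (d/s per hop): 2156.67, 6333.33, 4666.67, 5666.67 μs; sum = 18823.3 μs.
End-to-end = 19000 μs.

19000 μs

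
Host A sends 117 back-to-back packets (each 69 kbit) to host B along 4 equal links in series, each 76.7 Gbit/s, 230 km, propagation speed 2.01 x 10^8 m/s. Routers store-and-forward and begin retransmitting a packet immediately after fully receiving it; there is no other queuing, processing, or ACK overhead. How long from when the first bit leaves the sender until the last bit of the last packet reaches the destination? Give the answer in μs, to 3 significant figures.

4690 μs

Per-hop transmission t_tx = L/R = 69000/76700000000 = 0.899609 μs.
Per-hop propagation t_prop = 230000/2.01e+08 = 1144.28 μs.
Pipeline fill: first packet needs 4·t_tx to clear all hops; remaining 116 packets each add one t_tx.
Total = (4+117-1)·t_tx + 4·t_prop = 120·0.899609 + 4·1144.28 = 4690 μs.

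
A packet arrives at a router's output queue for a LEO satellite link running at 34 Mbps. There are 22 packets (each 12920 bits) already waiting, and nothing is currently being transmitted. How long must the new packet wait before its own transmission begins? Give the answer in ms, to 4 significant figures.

8.360 ms

Each queued packet: L/R = 12920/34000000 = 0.38 ms.
22 queued → 8.36 ms.
Queuing delay = 8.360 ms.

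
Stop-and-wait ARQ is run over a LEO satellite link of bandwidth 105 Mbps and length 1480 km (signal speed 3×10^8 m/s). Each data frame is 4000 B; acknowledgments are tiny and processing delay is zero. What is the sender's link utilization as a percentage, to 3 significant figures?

3.00 %

t_tx = L/R = 32000/105000000 = 0.000304762 s.
t_prop = 1480000/300000000 = 0.00493333 s; RTT = 0.00986667 s.
Cycle = t_tx + RTT = 0.0101714 s.
Utilization = t_tx / cycle = 0.000304762/0.0101714 = 3.00 %.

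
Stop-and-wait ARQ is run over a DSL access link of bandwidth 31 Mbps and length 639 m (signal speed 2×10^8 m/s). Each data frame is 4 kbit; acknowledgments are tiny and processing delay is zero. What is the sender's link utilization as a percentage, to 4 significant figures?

t_tx = L/R = 4000/31000000 = 0.000129032 s.
t_prop = 639/200000000 = 3.195e-06 s; RTT = 6.39e-06 s.
Cycle = t_tx + RTT = 0.000135422 s.
Utilization = t_tx / cycle = 0.000129032/0.000135422 = 95.28 %.

95.28 %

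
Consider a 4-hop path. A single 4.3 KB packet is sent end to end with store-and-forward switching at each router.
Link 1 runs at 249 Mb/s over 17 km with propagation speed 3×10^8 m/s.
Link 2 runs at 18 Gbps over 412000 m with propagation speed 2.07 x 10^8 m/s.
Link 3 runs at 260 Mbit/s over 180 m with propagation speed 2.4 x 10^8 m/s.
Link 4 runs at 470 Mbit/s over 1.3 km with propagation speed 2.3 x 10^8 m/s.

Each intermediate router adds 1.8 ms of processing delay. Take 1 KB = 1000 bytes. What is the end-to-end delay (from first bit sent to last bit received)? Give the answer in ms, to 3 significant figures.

L = 34400 bits.
Transmission delays (L/R per hop): 0.138153, 0.00191111, 0.132308, 0.0731915 ms; sum = 0.345563 ms.
Propagation delays (d/s per hop): 0.0566667, 1.99034, 0.00075, 0.00565217 ms; sum = 2.05341 ms.
Processing at 3 router(s): 3 × 1.8 ms = 5.4 ms.
End-to-end = 7.80 ms.

7.80 ms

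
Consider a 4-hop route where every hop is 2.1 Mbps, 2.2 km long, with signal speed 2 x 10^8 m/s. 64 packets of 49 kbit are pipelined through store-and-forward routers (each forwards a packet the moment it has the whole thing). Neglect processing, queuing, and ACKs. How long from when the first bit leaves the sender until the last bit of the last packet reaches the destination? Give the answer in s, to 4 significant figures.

1.563 s

Per-hop transmission t_tx = L/R = 49000/2100000 = 0.0233333 s.
Per-hop propagation t_prop = 2200/200000000 = 1.1e-05 s.
Pipeline fill: first packet needs 4·t_tx to clear all hops; remaining 63 packets each add one t_tx.
Total = (4+64-1)·t_tx + 4·t_prop = 67·0.0233333 + 4·1.1e-05 = 1.563 s.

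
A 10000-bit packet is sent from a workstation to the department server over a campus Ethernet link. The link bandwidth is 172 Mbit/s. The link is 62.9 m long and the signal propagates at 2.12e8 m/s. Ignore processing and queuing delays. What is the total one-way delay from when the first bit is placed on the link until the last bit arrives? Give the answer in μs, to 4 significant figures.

58.44 μs

Transmission delay = L/R = 10000 / 172000000 = 58.1395 μs.
Propagation delay = d/s = 62.9 m / 212000000 m/s = 0.296698 μs.
Total = 58.44 μs.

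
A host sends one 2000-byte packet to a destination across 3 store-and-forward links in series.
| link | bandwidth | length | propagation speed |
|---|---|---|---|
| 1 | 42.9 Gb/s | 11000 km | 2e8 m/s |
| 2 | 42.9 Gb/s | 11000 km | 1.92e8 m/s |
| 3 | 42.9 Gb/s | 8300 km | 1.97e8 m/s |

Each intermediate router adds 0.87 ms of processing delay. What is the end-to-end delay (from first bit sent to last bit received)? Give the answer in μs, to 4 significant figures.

156200 μs

L = 2000 × 8 = 16000 bits.
Transmission delay per hop = L/R = 16000/42900000000 = 0.37296 μs; 3 hops → 1.11888 μs.
Propagation delays (d/s per hop): 55000, 57291.7, 42132 μs; sum = 154424 μs.
Processing at 2 router(s): 2 × 0.87 ms = 1740 μs.
End-to-end = 156200 μs.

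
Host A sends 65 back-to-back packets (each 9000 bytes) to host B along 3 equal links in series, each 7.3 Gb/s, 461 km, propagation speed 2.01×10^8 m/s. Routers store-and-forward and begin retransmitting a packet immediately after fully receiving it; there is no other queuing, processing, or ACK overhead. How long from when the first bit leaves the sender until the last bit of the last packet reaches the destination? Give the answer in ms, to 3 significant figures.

7.54 ms

Per-hop transmission t_tx = L/R = 72000/7300000000 = 0.00986301 ms.
Per-hop propagation t_prop = 461000/2.01e+08 = 2.29353 ms.
Pipeline fill: first packet needs 3·t_tx to clear all hops; remaining 64 packets each add one t_tx.
Total = (3+65-1)·t_tx + 3·t_prop = 67·0.00986301 + 3·2.29353 = 7.54 ms.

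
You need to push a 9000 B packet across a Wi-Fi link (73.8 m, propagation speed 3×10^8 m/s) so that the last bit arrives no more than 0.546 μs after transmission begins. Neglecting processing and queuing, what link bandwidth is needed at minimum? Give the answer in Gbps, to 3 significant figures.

240 Gbps

L = 72000 bits.
Propagation delay = 73.8 / 300000000 = 0.246 μs.
Transmission budget = 0.546 − 0.246 = 0.3 μs.
R ≥ L / t_tx = 72000 bits / 3e-07 s = 240 Gbps.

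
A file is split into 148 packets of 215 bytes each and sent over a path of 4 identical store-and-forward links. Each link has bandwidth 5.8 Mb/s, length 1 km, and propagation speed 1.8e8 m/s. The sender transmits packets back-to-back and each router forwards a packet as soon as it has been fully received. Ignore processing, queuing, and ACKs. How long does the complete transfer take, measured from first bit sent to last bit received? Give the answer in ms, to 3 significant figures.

44.8 ms

Per-hop transmission t_tx = L/R = 1720/5800000 = 0.296552 ms.
Per-hop propagation t_prop = 1000/180000000 = 0.00555556 ms.
Pipeline fill: first packet needs 4·t_tx to clear all hops; remaining 147 packets each add one t_tx.
Total = (4+148-1)·t_tx + 4·t_prop = 151·0.296552 + 4·0.00555556 = 44.8 ms.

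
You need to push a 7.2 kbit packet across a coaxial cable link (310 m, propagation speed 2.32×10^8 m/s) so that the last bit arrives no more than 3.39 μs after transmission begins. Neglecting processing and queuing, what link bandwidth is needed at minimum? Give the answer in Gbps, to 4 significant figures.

3.506 Gbps

Propagation delay = 310 / 2.32e+08 = 1.33621 μs.
Transmission budget = 3.39 − 1.33621 = 2.05379 μs.
R ≥ L / t_tx = 7200 bits / 2.05379e-06 s = 3.506 Gbps.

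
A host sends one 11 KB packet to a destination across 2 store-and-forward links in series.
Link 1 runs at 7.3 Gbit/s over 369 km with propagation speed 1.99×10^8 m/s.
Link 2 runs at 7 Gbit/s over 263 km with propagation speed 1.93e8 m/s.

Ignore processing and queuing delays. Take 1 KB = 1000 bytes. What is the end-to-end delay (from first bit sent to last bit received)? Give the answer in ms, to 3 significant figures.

L = 88000 bits.
Transmission delays (L/R per hop): 0.0120548, 0.0125714 ms; sum = 0.0246262 ms.
Propagation delays (d/s per hop): 1.85427, 1.36269 ms; sum = 3.21697 ms.
End-to-end = 3.24 ms.

3.24 ms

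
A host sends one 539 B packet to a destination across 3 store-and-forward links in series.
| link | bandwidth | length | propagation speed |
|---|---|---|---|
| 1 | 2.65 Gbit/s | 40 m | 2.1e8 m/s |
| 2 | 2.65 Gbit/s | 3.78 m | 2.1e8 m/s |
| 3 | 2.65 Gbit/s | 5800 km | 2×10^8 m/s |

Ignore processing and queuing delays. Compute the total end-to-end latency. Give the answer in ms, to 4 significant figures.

L = 539 × 8 = 4312 bits.
Transmission delay per hop = L/R = 4312/2650000000 = 0.00162717 ms; 3 hops → 0.00488151 ms.
Propagation delays (d/s per hop): 0.000190476, 1.8e-05, 29 ms; sum = 29.0002 ms.
End-to-end = 29.01 ms.

29.01 ms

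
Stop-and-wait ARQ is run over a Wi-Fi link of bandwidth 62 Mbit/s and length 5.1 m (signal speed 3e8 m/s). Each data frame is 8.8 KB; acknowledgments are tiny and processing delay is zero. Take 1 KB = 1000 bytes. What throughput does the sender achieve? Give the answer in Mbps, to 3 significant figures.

t_tx = L/R = 70400/62000000 = 0.00113548 s.
t_prop = 5.1/300000000 = 1.7e-08 s; RTT = 3.4e-08 s.
Cycle = t_tx + RTT = 0.00113552 s.
Throughput = L / cycle = 70400 / 0.00113552 = 62.0 Mbps.

62.0 Mbps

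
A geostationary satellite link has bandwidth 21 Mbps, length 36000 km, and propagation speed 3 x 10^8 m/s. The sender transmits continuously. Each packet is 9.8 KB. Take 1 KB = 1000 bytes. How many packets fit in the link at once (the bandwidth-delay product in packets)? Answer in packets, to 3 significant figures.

Propagation delay = 36000000 / 300000000 = 0.12 s.
BDP = R × t_prop = 21000000 × 0.12 = 2520000 bits.
In packets of 78400 bits: 32.1 packets.

32.1 packets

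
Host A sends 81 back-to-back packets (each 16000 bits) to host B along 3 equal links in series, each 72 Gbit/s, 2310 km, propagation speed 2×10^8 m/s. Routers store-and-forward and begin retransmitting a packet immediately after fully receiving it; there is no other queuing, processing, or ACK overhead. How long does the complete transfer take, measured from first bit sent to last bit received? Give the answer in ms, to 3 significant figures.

Per-hop transmission t_tx = L/R = 16000/72000000000 = 0.000222222 ms.
Per-hop propagation t_prop = 2310000/200000000 = 11.55 ms.
Pipeline fill: first packet needs 3·t_tx to clear all hops; remaining 80 packets each add one t_tx.
Total = (3+81-1)·t_tx + 3·t_prop = 83·0.000222222 + 3·11.55 = 34.7 ms.

34.7 ms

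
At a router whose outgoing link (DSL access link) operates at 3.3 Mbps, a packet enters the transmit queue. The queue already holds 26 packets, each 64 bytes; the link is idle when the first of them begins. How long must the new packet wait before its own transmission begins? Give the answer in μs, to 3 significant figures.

Each queued packet: L/R = 512/3300000 = 155.152 μs.
26 queued → 4033.94 μs.
Queuing delay = 4030 μs.

4030 μs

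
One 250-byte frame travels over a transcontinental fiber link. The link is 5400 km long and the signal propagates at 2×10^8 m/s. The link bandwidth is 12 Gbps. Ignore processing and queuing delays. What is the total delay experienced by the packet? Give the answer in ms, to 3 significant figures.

27.0 ms

L = 250 × 8 = 2000 bits.
Transmission delay = L/R = 2000 / 12000000000 = 0.000166667 ms.
Propagation delay = d/s = 5400000 m / 200000000 m/s = 27 ms.
Total = 27.0 ms.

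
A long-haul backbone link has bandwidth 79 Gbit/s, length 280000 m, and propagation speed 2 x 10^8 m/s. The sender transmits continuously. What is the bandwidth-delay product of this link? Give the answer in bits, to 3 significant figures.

111000000 bits

Propagation delay = 280000 / 200000000 = 0.0014 s.
BDP = R × t_prop = 79000000000 × 0.0014 = 110600000 bits.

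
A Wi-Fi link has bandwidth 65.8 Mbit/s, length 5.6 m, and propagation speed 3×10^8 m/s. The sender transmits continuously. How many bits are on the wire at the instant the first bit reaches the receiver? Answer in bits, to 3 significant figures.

Propagation delay = 5.6 / 300000000 = 1.86667e-08 s.
BDP = R × t_prop = 65800000 × 1.86667e-08 = 1.22827 bits.

1.23 bits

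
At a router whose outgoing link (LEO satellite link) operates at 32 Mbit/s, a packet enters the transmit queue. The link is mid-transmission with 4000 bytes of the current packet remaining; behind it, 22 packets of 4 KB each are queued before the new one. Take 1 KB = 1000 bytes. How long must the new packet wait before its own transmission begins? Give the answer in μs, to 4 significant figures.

Each queued packet: L/R = 32000/32000000 = 1000 μs.
22 queued → 22000 μs.
Plus remaining 32000 bits of current packet: 1000 μs.
Queuing delay = 23000 μs.

23000 μs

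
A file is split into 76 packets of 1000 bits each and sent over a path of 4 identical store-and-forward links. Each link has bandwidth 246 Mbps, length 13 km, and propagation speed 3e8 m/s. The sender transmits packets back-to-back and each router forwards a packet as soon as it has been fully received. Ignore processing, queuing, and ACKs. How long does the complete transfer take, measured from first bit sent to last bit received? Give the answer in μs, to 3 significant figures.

494 μs

Per-hop transmission t_tx = L/R = 1000/246000000 = 4.06504 μs.
Per-hop propagation t_prop = 13000/300000000 = 43.3333 μs.
Pipeline fill: first packet needs 4·t_tx to clear all hops; remaining 75 packets each add one t_tx.
Total = (4+76-1)·t_tx + 4·t_prop = 79·4.06504 + 4·43.3333 = 494 μs.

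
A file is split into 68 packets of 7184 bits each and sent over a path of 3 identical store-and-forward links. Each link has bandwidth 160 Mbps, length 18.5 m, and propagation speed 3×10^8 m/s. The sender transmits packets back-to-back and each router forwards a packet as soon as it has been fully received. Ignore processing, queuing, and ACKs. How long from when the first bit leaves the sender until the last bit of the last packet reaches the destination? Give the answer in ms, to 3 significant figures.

Per-hop transmission t_tx = L/R = 7184/160000000 = 0.0449 ms.
Per-hop propagation t_prop = 18.5/300000000 = 6.16667e-05 ms.
Pipeline fill: first packet needs 3·t_tx to clear all hops; remaining 67 packets each add one t_tx.
Total = (3+68-1)·t_tx + 3·t_prop = 70·0.0449 + 3·6.16667e-05 = 3.14 ms.

3.14 ms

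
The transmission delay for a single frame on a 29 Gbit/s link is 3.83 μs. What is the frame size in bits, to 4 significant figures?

111100 bits

L = R × t_tx = 29000000000 b/s × 3.83e-06 s = 111070 bits.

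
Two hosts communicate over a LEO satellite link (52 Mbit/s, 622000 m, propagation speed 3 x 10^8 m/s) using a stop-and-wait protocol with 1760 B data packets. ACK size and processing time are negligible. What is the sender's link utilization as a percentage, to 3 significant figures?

6.13 %

t_tx = L/R = 14080/52000000 = 0.000270769 s.
t_prop = 622000/300000000 = 0.00207333 s; RTT = 0.00414667 s.
Cycle = t_tx + RTT = 0.00441744 s.
Utilization = t_tx / cycle = 0.000270769/0.00441744 = 6.13 %.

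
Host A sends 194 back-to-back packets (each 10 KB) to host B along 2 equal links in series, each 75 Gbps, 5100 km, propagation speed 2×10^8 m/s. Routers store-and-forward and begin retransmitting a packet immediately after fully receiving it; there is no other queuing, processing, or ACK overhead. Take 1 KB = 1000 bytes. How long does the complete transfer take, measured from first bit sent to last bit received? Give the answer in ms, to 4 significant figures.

Per-hop transmission t_tx = L/R = 80000/75000000000 = 0.00106667 ms.
Per-hop propagation t_prop = 5100000/200000000 = 25.5 ms.
Pipeline fill: first packet needs 2·t_tx to clear all hops; remaining 193 packets each add one t_tx.
Total = (2+194-1)·t_tx + 2·t_prop = 195·0.00106667 + 2·25.5 = 51.21 ms.

51.21 ms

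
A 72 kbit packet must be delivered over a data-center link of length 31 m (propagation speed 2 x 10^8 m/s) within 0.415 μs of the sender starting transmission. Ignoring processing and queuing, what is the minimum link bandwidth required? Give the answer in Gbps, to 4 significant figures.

Propagation delay = 31 / 200000000 = 0.155 μs.
Transmission budget = 0.415 − 0.155 = 0.26 μs.
R ≥ L / t_tx = 72000 bits / 2.6e-07 s = 276.9 Gbps.

276.9 Gbps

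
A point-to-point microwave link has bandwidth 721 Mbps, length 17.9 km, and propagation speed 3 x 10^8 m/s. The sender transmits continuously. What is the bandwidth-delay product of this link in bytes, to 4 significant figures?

5377 bytes

Propagation delay = 17900 / 300000000 = 5.96667e-05 s.
BDP = R × t_prop = 721000000 × 5.96667e-05 = 43019.7 bits.
In bytes: 43019.7/8 = 5377 bytes.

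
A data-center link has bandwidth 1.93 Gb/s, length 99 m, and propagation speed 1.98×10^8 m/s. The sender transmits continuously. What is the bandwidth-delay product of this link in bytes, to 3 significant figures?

121 bytes

Propagation delay = 99 / 198000000 = 5e-07 s.
BDP = R × t_prop = 1930000000 × 5e-07 = 965 bits.
In bytes: 965/8 = 121 bytes.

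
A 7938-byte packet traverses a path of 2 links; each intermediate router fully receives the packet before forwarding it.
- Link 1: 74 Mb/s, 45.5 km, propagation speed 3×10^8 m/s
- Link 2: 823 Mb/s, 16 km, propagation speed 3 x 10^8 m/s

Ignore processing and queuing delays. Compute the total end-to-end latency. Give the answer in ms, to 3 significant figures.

1.14 ms

L = 7938 × 8 = 63504 bits.
Transmission delays (L/R per hop): 0.858162, 0.0771616 ms; sum = 0.935324 ms.
Propagation delays (d/s per hop): 0.151667, 0.0533333 ms; sum = 0.205 ms.
End-to-end = 1.14 ms.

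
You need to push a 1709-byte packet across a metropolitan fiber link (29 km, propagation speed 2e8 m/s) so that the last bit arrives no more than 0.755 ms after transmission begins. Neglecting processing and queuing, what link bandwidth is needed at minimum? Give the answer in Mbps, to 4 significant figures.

22.41 Mbps

L = 13672 bits.
Propagation delay = 29000 / 200000000 = 0.145 ms.
Transmission budget = 0.755 − 0.145 = 0.61 ms.
R ≥ L / t_tx = 13672 bits / 0.00061 s = 22.41 Mbps.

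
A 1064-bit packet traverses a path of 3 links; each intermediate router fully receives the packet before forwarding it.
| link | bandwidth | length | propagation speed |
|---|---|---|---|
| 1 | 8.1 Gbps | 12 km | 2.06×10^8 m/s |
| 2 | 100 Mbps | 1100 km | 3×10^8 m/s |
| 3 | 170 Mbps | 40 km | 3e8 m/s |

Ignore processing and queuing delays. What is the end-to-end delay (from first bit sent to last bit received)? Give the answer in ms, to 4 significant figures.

3.875 ms

Transmission delays (L/R per hop): 0.000131358, 0.01064, 0.00625882 ms; sum = 0.0170302 ms.
Propagation delays (d/s per hop): 0.0582524, 3.66667, 0.133333 ms; sum = 3.85825 ms.
End-to-end = 3.875 ms.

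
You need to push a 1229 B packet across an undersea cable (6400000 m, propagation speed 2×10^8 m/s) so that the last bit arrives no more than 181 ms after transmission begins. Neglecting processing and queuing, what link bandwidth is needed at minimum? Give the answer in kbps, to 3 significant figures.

66.0 kbps

L = 9832 bits.
Propagation delay = 6400000 / 200000000 = 32 ms.
Transmission budget = 181 − 32 = 149 ms.
R ≥ L / t_tx = 9832 bits / 0.149 s = 66.0 kbps.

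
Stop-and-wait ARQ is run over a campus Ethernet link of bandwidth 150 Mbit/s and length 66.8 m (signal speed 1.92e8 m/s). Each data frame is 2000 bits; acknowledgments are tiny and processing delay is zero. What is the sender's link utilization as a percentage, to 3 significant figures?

t_tx = L/R = 2000/150000000 = 1.33333e-05 s.
t_prop = 66.8/192000000 = 3.47917e-07 s; RTT = 6.95833e-07 s.
Cycle = t_tx + RTT = 1.40292e-05 s.
Utilization = t_tx / cycle = 1.33333e-05/1.40292e-05 = 95.0 %.

95.0 %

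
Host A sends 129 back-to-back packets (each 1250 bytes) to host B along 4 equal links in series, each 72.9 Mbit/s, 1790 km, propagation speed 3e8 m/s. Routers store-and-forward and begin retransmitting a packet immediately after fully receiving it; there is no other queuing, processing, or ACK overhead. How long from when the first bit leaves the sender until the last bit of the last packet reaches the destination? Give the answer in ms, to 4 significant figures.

41.97 ms

Per-hop transmission t_tx = L/R = 10000/72900000 = 0.137174 ms.
Per-hop propagation t_prop = 1790000/300000000 = 5.96667 ms.
Pipeline fill: first packet needs 4·t_tx to clear all hops; remaining 128 packets each add one t_tx.
Total = (4+129-1)·t_tx + 4·t_prop = 132·0.137174 + 4·5.96667 = 41.97 ms.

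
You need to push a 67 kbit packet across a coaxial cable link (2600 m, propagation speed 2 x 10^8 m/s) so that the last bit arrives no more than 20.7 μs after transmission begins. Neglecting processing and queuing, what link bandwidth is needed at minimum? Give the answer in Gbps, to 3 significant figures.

Propagation delay = 2600 / 200000000 = 13 μs.
Transmission budget = 20.7 − 13 = 7.7 μs.
R ≥ L / t_tx = 67000 bits / 7.7e-06 s = 8.70 Gbps.

8.70 Gbps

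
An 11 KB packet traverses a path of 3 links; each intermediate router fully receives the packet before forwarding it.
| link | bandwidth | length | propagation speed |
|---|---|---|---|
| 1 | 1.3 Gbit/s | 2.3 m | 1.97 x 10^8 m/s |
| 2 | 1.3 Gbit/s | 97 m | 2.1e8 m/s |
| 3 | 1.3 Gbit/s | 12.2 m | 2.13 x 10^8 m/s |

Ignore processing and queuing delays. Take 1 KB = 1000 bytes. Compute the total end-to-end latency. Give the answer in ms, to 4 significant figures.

L = 88000 bits.
Transmission delay per hop = L/R = 88000/1300000000 = 0.0676923 ms; 3 hops → 0.203077 ms.
Propagation delays (d/s per hop): 1.16751e-05, 0.000461905, 5.7277e-05 ms; sum = 0.000530857 ms.
End-to-end = 0.2036 ms.

0.2036 ms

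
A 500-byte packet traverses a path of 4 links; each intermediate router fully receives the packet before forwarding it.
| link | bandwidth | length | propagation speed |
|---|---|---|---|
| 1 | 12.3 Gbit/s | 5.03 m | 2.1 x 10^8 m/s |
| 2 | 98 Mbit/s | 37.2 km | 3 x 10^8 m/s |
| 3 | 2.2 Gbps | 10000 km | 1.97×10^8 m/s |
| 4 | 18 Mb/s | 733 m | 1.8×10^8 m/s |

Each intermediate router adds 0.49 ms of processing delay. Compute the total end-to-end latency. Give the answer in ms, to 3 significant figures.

L = 500 × 8 = 4000 bits.
Transmission delays (L/R per hop): 0.000325203, 0.0408163, 0.00181818, 0.222222 ms; sum = 0.265182 ms.
Propagation delays (d/s per hop): 2.39524e-05, 0.124, 50.7614, 0.00407222 ms; sum = 50.8895 ms.
Processing at 3 router(s): 3 × 0.49 ms = 1.47 ms.
End-to-end = 52.6 ms.

52.6 ms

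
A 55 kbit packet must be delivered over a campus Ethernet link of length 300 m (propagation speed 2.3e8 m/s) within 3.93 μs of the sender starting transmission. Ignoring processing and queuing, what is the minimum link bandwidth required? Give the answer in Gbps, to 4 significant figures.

20.95 Gbps

Propagation delay = 300 / 2.3e+08 = 1.30435 μs.
Transmission budget = 3.93 − 1.30435 = 2.62565 μs.
R ≥ L / t_tx = 55000 bits / 2.62565e-06 s = 20.95 Gbps.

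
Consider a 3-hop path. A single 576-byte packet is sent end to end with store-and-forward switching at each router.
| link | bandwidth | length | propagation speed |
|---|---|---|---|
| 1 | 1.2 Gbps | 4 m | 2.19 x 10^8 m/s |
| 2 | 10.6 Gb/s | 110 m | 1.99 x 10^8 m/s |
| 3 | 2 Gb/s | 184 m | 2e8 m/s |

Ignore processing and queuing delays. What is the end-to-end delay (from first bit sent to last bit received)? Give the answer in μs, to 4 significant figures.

8.070 μs

L = 576 × 8 = 4608 bits.
Transmission delays (L/R per hop): 3.84, 0.434717, 2.304 μs; sum = 6.57872 μs.
Propagation delays (d/s per hop): 0.0182648, 0.552764, 0.92 μs; sum = 1.49103 μs.
End-to-end = 8.070 μs.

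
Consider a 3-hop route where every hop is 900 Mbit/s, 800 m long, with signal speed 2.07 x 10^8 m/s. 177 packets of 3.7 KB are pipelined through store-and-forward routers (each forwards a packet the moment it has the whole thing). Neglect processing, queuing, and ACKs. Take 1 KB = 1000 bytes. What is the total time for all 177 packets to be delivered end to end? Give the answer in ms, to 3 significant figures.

Per-hop transmission t_tx = L/R = 29600/900000000 = 0.0328889 ms.
Per-hop propagation t_prop = 800/2.07e+08 = 0.00386473 ms.
Pipeline fill: first packet needs 3·t_tx to clear all hops; remaining 176 packets each add one t_tx.
Total = (3+177-1)·t_tx + 3·t_prop = 179·0.0328889 + 3·0.00386473 = 5.90 ms.

5.90 ms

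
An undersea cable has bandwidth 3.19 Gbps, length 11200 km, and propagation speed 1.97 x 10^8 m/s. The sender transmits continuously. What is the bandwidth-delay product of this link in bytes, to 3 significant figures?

Propagation delay = 11200000 / 197000000 = 0.0568528 s.
BDP = R × t_prop = 3190000000 × 0.0568528 = 181360000 bits.
In bytes: 181360000/8 = 22700000 bytes.

22700000 bytes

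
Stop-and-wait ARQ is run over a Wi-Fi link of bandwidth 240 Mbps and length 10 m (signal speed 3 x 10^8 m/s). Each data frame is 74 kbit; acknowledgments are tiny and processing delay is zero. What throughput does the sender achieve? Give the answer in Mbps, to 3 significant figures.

240 Mbps

t_tx = L/R = 74000/240000000 = 0.000308333 s.
t_prop = 10/300000000 = 3.33333e-08 s; RTT = 6.66667e-08 s.
Cycle = t_tx + RTT = 0.0003084 s.
Throughput = L / cycle = 74000 / 0.0003084 = 240 Mbps.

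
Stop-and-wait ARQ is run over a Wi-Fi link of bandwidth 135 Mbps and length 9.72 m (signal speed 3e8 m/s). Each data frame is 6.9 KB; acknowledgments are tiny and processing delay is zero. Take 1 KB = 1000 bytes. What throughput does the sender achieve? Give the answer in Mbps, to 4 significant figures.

135.0 Mbps

t_tx = L/R = 55200/135000000 = 0.000408889 s.
t_prop = 9.72/300000000 = 3.24e-08 s; RTT = 6.48e-08 s.
Cycle = t_tx + RTT = 0.000408954 s.
Throughput = L / cycle = 55200 / 0.000408954 = 135.0 Mbps.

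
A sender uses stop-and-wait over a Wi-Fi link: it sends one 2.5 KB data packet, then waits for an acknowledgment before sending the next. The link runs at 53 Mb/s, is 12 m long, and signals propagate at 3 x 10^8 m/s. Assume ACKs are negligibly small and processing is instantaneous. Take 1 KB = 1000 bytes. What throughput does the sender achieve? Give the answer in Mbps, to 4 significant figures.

t_tx = L/R = 20000/53000000 = 0.000377358 s.
t_prop = 12/300000000 = 4e-08 s; RTT = 8e-08 s.
Cycle = t_tx + RTT = 0.000377438 s.
Throughput = L / cycle = 20000 / 0.000377438 = 52.99 Mbps.

52.99 Mbps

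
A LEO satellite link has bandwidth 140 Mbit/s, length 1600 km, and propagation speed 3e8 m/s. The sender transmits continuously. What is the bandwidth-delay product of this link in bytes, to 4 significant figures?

93330 bytes

Propagation delay = 1600000 / 300000000 = 0.00533333 s.
BDP = R × t_prop = 140000000 × 0.00533333 = 746667 bits.
In bytes: 746667/8 = 93330 bytes.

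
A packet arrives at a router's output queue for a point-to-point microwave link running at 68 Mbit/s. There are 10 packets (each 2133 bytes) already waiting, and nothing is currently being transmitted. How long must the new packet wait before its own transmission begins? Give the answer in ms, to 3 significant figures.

2.51 ms

Each queued packet: L/R = 17064/68000000 = 0.250941 ms.
10 queued → 2.50941 ms.
Queuing delay = 2.51 ms.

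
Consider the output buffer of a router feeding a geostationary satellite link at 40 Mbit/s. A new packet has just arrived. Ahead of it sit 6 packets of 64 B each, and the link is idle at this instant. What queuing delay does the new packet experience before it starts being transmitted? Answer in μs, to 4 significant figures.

76.80 μs

Each queued packet: L/R = 512/40000000 = 12.8 μs.
6 queued → 76.8 μs.
Queuing delay = 76.80 μs.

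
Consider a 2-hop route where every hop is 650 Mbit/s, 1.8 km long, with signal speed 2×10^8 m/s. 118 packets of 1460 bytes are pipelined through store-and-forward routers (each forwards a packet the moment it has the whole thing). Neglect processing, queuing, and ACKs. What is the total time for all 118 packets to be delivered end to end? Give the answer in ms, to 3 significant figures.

Per-hop transmission t_tx = L/R = 11680/650000000 = 0.0179692 ms.
Per-hop propagation t_prop = 1800/200000000 = 0.009 ms.
Pipeline fill: first packet needs 2·t_tx to clear all hops; remaining 117 packets each add one t_tx.
Total = (2+118-1)·t_tx + 2·t_prop = 119·0.0179692 + 2·0.009 = 2.16 ms.

2.16 ms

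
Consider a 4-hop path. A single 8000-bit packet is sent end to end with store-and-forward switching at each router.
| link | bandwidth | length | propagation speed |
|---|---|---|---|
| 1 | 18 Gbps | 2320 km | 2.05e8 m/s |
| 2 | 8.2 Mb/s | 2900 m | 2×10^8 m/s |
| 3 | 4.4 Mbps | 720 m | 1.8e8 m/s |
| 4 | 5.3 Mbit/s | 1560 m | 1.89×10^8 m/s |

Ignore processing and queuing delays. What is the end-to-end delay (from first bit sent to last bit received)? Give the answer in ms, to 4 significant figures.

Transmission delays (L/R per hop): 0.000444444, 0.97561, 1.81818, 1.50943 ms; sum = 4.30367 ms.
Propagation delays (d/s per hop): 11.3171, 0.0145, 0.004, 0.00825397 ms; sum = 11.3438 ms.
End-to-end = 15.65 ms.

15.65 ms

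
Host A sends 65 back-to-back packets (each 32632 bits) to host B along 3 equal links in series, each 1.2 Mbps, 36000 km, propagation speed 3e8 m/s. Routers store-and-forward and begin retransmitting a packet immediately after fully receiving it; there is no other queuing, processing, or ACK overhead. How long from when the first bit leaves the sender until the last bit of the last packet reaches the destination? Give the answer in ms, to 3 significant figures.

2180 ms

Per-hop transmission t_tx = L/R = 32632/1200000 = 27.1933 ms.
Per-hop propagation t_prop = 36000000/300000000 = 120 ms.
Pipeline fill: first packet needs 3·t_tx to clear all hops; remaining 64 packets each add one t_tx.
Total = (3+65-1)·t_tx + 3·t_prop = 67·27.1933 + 3·120 = 2180 ms.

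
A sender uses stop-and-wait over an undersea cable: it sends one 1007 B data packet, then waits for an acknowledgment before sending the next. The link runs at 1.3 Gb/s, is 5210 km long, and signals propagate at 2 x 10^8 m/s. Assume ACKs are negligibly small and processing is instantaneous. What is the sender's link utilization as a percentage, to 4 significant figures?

0.01189 %

t_tx = L/R = 8056/1300000000 = 6.19692e-06 s.
t_prop = 5210000/200000000 = 0.02605 s; RTT = 0.0521 s.
Cycle = t_tx + RTT = 0.0521062 s.
Utilization = t_tx / cycle = 6.19692e-06/0.0521062 = 0.01189 %.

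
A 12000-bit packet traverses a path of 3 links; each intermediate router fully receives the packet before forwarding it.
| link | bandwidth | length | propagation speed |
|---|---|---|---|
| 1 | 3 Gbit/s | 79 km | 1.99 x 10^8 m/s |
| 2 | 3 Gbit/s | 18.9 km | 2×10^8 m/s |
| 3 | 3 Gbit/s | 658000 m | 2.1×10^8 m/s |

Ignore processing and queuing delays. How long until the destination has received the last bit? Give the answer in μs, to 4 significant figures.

3637 μs

Transmission delay per hop = L/R = 12000/3000000000 = 4 μs; 3 hops → 12 μs.
Propagation delays (d/s per hop): 396.985, 94.5, 3133.33 μs; sum = 3624.82 μs.
End-to-end = 3637 μs.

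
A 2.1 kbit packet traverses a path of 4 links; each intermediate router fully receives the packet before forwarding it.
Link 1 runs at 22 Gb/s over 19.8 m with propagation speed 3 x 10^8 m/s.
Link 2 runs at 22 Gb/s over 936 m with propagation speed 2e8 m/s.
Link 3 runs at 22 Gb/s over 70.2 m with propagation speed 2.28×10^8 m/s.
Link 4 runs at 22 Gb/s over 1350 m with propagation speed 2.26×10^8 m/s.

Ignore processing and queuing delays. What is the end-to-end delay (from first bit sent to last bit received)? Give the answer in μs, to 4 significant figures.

L = 2100 bits.
Transmission delay per hop = L/R = 2100/22000000000 = 0.0954545 μs; 4 hops → 0.381818 μs.
Propagation delays (d/s per hop): 0.066, 4.68, 0.307895, 5.97345 μs; sum = 11.0273 μs.
End-to-end = 11.41 μs.

11.41 μs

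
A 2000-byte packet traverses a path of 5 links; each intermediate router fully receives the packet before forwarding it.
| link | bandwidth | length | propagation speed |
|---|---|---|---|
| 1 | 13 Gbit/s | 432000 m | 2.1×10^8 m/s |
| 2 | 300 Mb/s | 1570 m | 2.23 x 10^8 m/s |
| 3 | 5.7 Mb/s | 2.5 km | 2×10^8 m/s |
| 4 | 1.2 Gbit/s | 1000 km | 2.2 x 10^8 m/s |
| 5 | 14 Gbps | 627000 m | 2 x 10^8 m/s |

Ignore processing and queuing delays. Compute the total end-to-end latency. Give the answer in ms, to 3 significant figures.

12.6 ms

L = 2000 × 8 = 16000 bits.
Transmission delays (L/R per hop): 0.00123077, 0.0533333, 2.80702, 0.0133333, 0.00114286 ms; sum = 2.87606 ms.
Propagation delays (d/s per hop): 2.05714, 0.00704036, 0.0125, 4.54545, 3.135 ms; sum = 9.75714 ms.
End-to-end = 12.6 ms.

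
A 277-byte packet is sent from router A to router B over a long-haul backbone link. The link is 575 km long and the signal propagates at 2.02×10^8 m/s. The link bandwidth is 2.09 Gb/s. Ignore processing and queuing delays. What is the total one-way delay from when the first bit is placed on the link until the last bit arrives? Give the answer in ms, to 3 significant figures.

2.85 ms

L = 277 × 8 = 2216 bits.
Transmission delay = L/R = 2216 / 2.09e+09 = 0.00106029 ms.
Propagation delay = d/s = 575000 m / 202000000 m/s = 2.84653 ms.
Total = 2.85 ms.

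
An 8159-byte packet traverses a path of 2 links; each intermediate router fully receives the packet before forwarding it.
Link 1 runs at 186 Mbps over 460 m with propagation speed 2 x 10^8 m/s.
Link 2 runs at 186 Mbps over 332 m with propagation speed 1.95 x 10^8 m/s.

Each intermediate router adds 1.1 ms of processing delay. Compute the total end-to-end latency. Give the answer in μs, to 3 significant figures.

1810 μs

L = 8159 × 8 = 65272 bits.
Transmission delay per hop = L/R = 65272/186000000 = 350.925 μs; 2 hops → 701.849 μs.
Propagation delays (d/s per hop): 2.3, 1.70256 μs; sum = 4.00256 μs.
Processing at 1 router(s): 1 × 1.1 ms = 1100 μs.
End-to-end = 1810 μs.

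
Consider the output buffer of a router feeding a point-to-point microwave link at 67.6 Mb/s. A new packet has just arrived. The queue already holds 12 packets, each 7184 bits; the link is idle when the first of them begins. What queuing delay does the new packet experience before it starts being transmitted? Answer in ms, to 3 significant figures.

Each queued packet: L/R = 7184/67600000 = 0.106272 ms.
12 queued → 1.27527 ms.
Queuing delay = 1.28 ms.

1.28 ms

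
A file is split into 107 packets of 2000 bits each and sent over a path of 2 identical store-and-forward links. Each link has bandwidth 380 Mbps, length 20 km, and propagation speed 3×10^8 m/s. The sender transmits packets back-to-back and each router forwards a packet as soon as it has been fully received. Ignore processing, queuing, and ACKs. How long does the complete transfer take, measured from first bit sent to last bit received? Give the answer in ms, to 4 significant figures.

0.7018 ms

Per-hop transmission t_tx = L/R = 2000/380000000 = 0.00526316 ms.
Per-hop propagation t_prop = 20000/300000000 = 0.0666667 ms.
Pipeline fill: first packet needs 2·t_tx to clear all hops; remaining 106 packets each add one t_tx.
Total = (2+107-1)·t_tx + 2·t_prop = 108·0.00526316 + 2·0.0666667 = 0.7018 ms.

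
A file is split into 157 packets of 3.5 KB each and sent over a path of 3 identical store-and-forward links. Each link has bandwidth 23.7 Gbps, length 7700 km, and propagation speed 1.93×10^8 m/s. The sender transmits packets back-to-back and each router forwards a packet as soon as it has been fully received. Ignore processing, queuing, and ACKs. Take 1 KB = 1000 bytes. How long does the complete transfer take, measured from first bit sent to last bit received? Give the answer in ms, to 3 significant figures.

Per-hop transmission t_tx = L/R = 28000/23700000000 = 0.00118143 ms.
Per-hop propagation t_prop = 7700000/193000000 = 39.8964 ms.
Pipeline fill: first packet needs 3·t_tx to clear all hops; remaining 156 packets each add one t_tx.
Total = (3+157-1)·t_tx + 3·t_prop = 159·0.00118143 + 3·39.8964 = 120 ms.

120 ms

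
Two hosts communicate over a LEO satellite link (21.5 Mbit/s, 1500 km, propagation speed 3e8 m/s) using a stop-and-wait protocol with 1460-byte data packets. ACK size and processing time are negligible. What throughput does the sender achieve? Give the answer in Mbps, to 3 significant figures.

t_tx = L/R = 11680/21500000 = 0.000543256 s.
t_prop = 1500000/300000000 = 0.005 s; RTT = 0.01 s.
Cycle = t_tx + RTT = 0.0105433 s.
Throughput = L / cycle = 11680 / 0.0105433 = 1.11 Mbps.

1.11 Mbps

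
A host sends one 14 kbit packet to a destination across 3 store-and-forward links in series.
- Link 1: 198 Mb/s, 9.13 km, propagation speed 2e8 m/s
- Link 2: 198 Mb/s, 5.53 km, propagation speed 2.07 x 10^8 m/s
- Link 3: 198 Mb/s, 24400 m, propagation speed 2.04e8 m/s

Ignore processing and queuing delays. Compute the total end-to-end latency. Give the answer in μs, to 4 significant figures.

L = 14000 bits.
Transmission delay per hop = L/R = 14000/198000000 = 70.7071 μs; 3 hops → 212.121 μs.
Propagation delays (d/s per hop): 45.65, 26.715, 119.608 μs; sum = 191.973 μs.
End-to-end = 404.1 μs.

404.1 μs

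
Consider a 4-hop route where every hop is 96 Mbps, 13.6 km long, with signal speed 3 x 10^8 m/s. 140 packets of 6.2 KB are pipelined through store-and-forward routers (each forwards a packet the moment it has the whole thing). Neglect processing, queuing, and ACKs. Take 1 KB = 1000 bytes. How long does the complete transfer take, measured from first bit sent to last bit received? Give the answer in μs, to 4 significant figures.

74060 μs

Per-hop transmission t_tx = L/R = 49600/96000000 = 516.667 μs.
Per-hop propagation t_prop = 13600/300000000 = 45.3333 μs.
Pipeline fill: first packet needs 4·t_tx to clear all hops; remaining 139 packets each add one t_tx.
Total = (4+140-1)·t_tx + 4·t_prop = 143·516.667 + 4·45.3333 = 74060 μs.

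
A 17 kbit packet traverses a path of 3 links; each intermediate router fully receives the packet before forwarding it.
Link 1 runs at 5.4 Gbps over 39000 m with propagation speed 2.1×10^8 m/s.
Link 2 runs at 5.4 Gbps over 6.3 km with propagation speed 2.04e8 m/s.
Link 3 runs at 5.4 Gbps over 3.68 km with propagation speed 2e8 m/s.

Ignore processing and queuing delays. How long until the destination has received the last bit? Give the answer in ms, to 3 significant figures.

0.244 ms

L = 17000 bits.
Transmission delay per hop = L/R = 17000/5400000000 = 0.00314815 ms; 3 hops → 0.00944444 ms.
Propagation delays (d/s per hop): 0.185714, 0.0308824, 0.0184 ms; sum = 0.234997 ms.
End-to-end = 0.244 ms.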